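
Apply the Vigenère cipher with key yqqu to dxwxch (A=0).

bnmrax

Repeat the key across the message: yqquyq
d(3)+y(24): 27≡1 → b
x(23)+q(16): 39≡13 → n
w(22)+q(16): 38≡12 → m
x(23)+u(20): 43≡17 → r
c(2)+y(24): 26≡0 → a
h(7)+q(16): 23 → x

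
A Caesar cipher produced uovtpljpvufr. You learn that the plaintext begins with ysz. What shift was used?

From the crib: u(20)−y(24)=-4≡22, so the shift is 22.

22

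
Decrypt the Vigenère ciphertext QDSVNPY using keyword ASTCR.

Repeat the key across the ciphertext: ASTCRAS
Q(16)−A(0): 16 → Q
D(3)−S(18): -15≡11 → L
S(18)−T(19): -1≡25 → Z
V(21)−C(2): 19 → T
N(13)−R(17): -4≡22 → W
P(15)−A(0): 15 → P
Y(24)−S(18): 6 → G

QLZTWPG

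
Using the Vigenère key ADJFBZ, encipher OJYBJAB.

OMHGKZB

Repeat the key across the message: ADJFBZA
O(14)+A(0): 14 → O
J(9)+D(3): 12 → M
Y(24)+J(9): 33≡7 → H
B(1)+F(5): 6 → G
J(9)+B(1): 10 → K
A(0)+Z(25): 25 → Z
B(1)+A(0): 1 → B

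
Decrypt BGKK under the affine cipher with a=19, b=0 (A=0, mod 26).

LOGG

The inverse of 19 mod 26 is 11, since 19·11=209≡1. Apply D(y)=11·(y−0) mod 26:
B(1): 11·(1−0)=11 → L
G(6): 11·(6−0)=66≡14 → O
K(10): 11·(10−0)=110≡6 → G
K(10): 11·(10−0)=110≡6 → G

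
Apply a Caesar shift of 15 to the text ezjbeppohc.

toyqteedwr

e(4): 4+15=19 → t
z(25): 25+15=40≡14 → o
j(9): 9+15=24 → y
b(1): 1+15=16 → q
e(4): 4+15=19 → t
p(15): 15+15=30≡4 → e
p(15): 15+15=30≡4 → e
o(14): 14+15=29≡3 → d
h(7): 7+15=22 → w
c(2): 2+15=17 → r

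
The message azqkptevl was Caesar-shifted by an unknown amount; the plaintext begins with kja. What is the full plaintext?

kjauzdofv

From the crib: a(0)−k(10)=-10≡16, so the shift is 16.
Subtract 16 from each ciphertext letter:
a(0): 0−16=-16≡10 → k
z(25): 25−16=9 → j
q(16): 16−16=0 → a
k(10): 10−16=-6≡20 → u
p(15): 15−16=-1≡25 → z
t(19): 19−16=3 → d
e(4): 4−16=-12≡14 → o
v(21): 21−16=5 → f
l(11): 11−16=-5≡21 → v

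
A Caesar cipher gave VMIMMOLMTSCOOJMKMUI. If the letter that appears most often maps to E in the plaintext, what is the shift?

The most frequent ciphertext letter is M (appears 6 times).
M is position 12; E is position 4.
Shift = 8.

8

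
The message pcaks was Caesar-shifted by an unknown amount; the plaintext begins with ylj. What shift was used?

17

From the crib: p(15)−y(24)=-9≡17, so the shift is 17.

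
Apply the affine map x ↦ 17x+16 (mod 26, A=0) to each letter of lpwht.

vlafb

l(11): 17·11+16=203≡21 → v
p(15): 17·15+16=271≡11 → l
w(22): 17·22+16=390≡0 → a
h(7): 17·7+16=135≡5 → f
t(19): 17·19+16=339≡1 → b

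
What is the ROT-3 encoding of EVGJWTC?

E(4): 4+3=7 → H
V(21): 21+3=24 → Y
G(6): 6+3=9 → J
J(9): 9+3=12 → M
W(22): 22+3=25 → Z
T(19): 19+3=22 → W
C(2): 2+3=5 → F

HYJMZWF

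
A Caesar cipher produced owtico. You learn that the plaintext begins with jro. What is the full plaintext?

jrodxj

From the crib: o(14)−j(9)=5, so the shift is 5.
Subtract 5 from each ciphertext letter:
o(14): 14−5=9 → j
w(22): 22−5=17 → r
t(19): 19−5=14 → o
i(8): 8−5=3 → d
c(2): 2−5=-3≡23 → x
o(14): 14−5=9 → j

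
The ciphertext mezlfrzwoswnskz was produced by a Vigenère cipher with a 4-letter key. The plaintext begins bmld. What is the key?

lsoi

Subtract each crib letter from the matching ciphertext letter (mod 26):
m(12)−b(1)=11 → l
e(4)−m(12)=-8≡18 → s
z(25)−l(11)=14 → o
l(11)−d(3)=8 → i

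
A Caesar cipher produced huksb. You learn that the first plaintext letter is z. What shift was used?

From the crib: h(7)−z(25)=-18≡8, so the shift is 8.

8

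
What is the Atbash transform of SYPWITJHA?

S(18) → H(7)
Y(24) → B(1)
P(15) → K(10)
W(22) → D(3)
I(8) → R(17)
T(19) → G(6)
J(9) → Q(16)
H(7) → S(18)
A(0) → Z(25)

HBKDRGQSZ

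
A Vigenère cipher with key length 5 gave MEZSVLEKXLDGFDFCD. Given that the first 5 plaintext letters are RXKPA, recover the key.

Subtract each crib letter from the matching ciphertext letter (mod 26):
M(12)−R(17)=-5≡21 → V
E(4)−X(23)=-19≡7 → H
Z(25)−K(10)=15 → P
S(18)−P(15)=3 → D
V(21)−A(0)=21 → V

VHPDV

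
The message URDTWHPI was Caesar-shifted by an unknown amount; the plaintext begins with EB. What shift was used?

From the crib: U(20)−E(4)=16, so the shift is 16.

16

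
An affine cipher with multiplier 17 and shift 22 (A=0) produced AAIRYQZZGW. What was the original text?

The inverse of 17 mod 26 is 23, since 17·23=391≡1. Apply D(y)=23·(y−22) mod 26:
A(0): 23·(0−22)=-506≡14 → O
A(0): 23·(0−22)=-506≡14 → O
I(8): 23·(8−22)=-322≡16 → Q
R(17): 23·(17−22)=-115≡15 → P
Y(24): 23·(24−22)=46≡20 → U
Q(16): 23·(16−22)=-138≡18 → S
Z(25): 23·(25−22)=69≡17 → R
Z(25): 23·(25−22)=69≡17 → R
G(6): 23·(6−22)=-368≡22 → W
W(22): 23·(22−22)=0 → A

OOQPUSRRWA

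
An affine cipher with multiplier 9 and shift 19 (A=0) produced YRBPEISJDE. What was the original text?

The inverse of 9 mod 26 is 3, since 9·3=27≡1. Apply D(y)=3·(y−19) mod 26:
Y(24): 3·(24−19)=15 → P
R(17): 3·(17−19)=-6≡20 → U
B(1): 3·(1−19)=-54≡24 → Y
P(15): 3·(15−19)=-12≡14 → O
E(4): 3·(4−19)=-45≡7 → H
I(8): 3·(8−19)=-33≡19 → T
S(18): 3·(18−19)=-3≡23 → X
J(9): 3·(9−19)=-30≡22 → W
D(3): 3·(3−19)=-48≡4 → E
E(4): 3·(4−19)=-45≡7 → H

PUYOHTXWEH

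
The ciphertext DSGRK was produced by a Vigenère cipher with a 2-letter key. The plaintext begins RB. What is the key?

MR

Subtract each crib letter from the matching ciphertext letter (mod 26):
D(3)−R(17)=-14≡12 → M
S(18)−B(1)=17 → R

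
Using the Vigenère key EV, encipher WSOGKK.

ANSBOF

Repeat the key across the message: EVEVEV
W(22)+E(4): 26≡0 → A
S(18)+V(21): 39≡13 → N
O(14)+E(4): 18 → S
G(6)+V(21): 27≡1 → B
K(10)+E(4): 14 → O
K(10)+V(21): 31≡5 → F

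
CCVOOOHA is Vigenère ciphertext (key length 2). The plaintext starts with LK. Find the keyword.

Subtract each crib letter from the matching ciphertext letter (mod 26):
C(2)−L(11)=-9≡17 → R
C(2)−K(10)=-8≡18 → S

RS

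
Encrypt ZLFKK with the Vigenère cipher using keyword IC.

Repeat the key across the message: ICICI
Z(25)+I(8): 33≡7 → H
L(11)+C(2): 13 → N
F(5)+I(8): 13 → N
K(10)+C(2): 12 → M
K(10)+I(8): 18 → S

HNNMS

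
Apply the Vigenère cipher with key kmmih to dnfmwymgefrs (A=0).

nzrudiysmmbe

Repeat the key across the message: kmmihkmmihkm
d(3)+k(10): 13 → n
n(13)+m(12): 25 → z
f(5)+m(12): 17 → r
m(12)+i(8): 20 → u
w(22)+h(7): 29≡3 → d
y(24)+k(10): 34≡8 → i
m(12)+m(12): 24 → y
g(6)+m(12): 18 → s
e(4)+i(8): 12 → m
f(5)+h(7): 12 → m
r(17)+k(10): 27≡1 → b
s(18)+m(12): 30≡4 → e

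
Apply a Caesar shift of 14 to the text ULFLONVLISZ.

IZTZCBJZWGN

U(20): 20+14=34≡8 → I
L(11): 11+14=25 → Z
F(5): 5+14=19 → T
L(11): 11+14=25 → Z
O(14): 14+14=28≡2 → C
N(13): 13+14=27≡1 → B
V(21): 21+14=35≡9 → J
L(11): 11+14=25 → Z
I(8): 8+14=22 → W
S(18): 18+14=32≡6 → G
Z(25): 25+14=39≡13 → N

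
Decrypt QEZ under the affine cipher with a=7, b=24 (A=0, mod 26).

KMP

The inverse of 7 mod 26 is 15, since 7·15=105≡1. Apply D(y)=15·(y−24) mod 26:
Q(16): 15·(16−24)=-120≡10 → K
E(4): 15·(4−24)=-300≡12 → M
Z(25): 15·(25−24)=15 → P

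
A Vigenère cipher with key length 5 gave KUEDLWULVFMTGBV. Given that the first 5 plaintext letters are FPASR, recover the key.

FFELU

Subtract each crib letter from the matching ciphertext letter (mod 26):
K(10)−F(5)=5 → F
U(20)−P(15)=5 → F
E(4)−A(0)=4 → E
D(3)−S(18)=-15≡11 → L
L(11)−R(17)=-6≡20 → U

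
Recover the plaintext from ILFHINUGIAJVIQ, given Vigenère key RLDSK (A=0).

Repeat the key across the ciphertext: RLDSKRLDSKRLDS
I(8)−R(17): -9≡17 → R
L(11)−L(11): 0 → A
F(5)−D(3): 2 → C
H(7)−S(18): -11≡15 → P
I(8)−K(10): -2≡24 → Y
N(13)−R(17): -4≡22 → W
U(20)−L(11): 9 → J
G(6)−D(3): 3 → D
I(8)−S(18): -10≡16 → Q
A(0)−K(10): -10≡16 → Q
J(9)−R(17): -8≡18 → S
V(21)−L(11): 10 → K
I(8)−D(3): 5 → F
Q(16)−S(18): -2≡24 → Y

RACPYWJDQQSKFY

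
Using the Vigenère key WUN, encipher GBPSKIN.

CVCOEVJ

Repeat the key across the message: WUNWUNW
G(6)+W(22): 28≡2 → C
B(1)+U(20): 21 → V
P(15)+N(13): 28≡2 → C
S(18)+W(22): 40≡14 → O
K(10)+U(20): 30≡4 → E
I(8)+N(13): 21 → V
N(13)+W(22): 35≡9 → J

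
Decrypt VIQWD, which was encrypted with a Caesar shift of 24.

V(21): 21−24=-3≡23 → X
I(8): 8−24=-16≡10 → K
Q(16): 16−24=-8≡18 → S
W(22): 22−24=-2≡24 → Y
D(3): 3−24=-21≡5 → F

XKSYF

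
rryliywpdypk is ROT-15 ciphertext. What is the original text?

ccjwtjhaojav

r(17): 17−15=2 → c
r(17): 17−15=2 → c
y(24): 24−15=9 → j
l(11): 11−15=-4≡22 → w
i(8): 8−15=-7≡19 → t
y(24): 24−15=9 → j
w(22): 22−15=7 → h
p(15): 15−15=0 → a
d(3): 3−15=-12≡14 → o
y(24): 24−15=9 → j
p(15): 15−15=0 → a
k(10): 10−15=-5≡21 → v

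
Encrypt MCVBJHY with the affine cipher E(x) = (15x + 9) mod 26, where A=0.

HNMYOKF

M(12): 15·12+9=189≡7 → H
C(2): 15·2+9=39≡13 → N
V(21): 15·21+9=324≡12 → M
B(1): 15·1+9=24 → Y
J(9): 15·9+9=144≡14 → O
H(7): 15·7+9=114≡10 → K
Y(24): 15·24+9=369≡5 → F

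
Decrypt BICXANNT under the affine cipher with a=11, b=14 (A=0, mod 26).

The inverse of 11 mod 26 is 19, since 11·19=209≡1. Apply D(y)=19·(y−14) mod 26:
B(1): 19·(1−14)=-247≡13 → N
I(8): 19·(8−14)=-114≡16 → Q
C(2): 19·(2−14)=-228≡6 → G
X(23): 19·(23−14)=171≡15 → P
A(0): 19·(0−14)=-266≡20 → U
N(13): 19·(13−14)=-19≡7 → H
N(13): 19·(13−14)=-19≡7 → H
T(19): 19·(19−14)=95≡17 → R

NQGPUHHR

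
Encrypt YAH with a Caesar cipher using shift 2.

ACJ

Y(24): 24+2=26≡0 → A
A(0): 0+2=2 → C
H(7): 7+2=9 → J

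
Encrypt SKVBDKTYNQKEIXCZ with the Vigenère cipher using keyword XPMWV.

PZHXYHIKJLHTUTXW

Repeat the key across the message: XPMWVXPMWVXPMWVX
S(18)+X(23): 41≡15 → P
K(10)+P(15): 25 → Z
V(21)+M(12): 33≡7 → H
B(1)+W(22): 23 → X
D(3)+V(21): 24 → Y
K(10)+X(23): 33≡7 → H
T(19)+P(15): 34≡8 → I
Y(24)+M(12): 36≡10 → K
N(13)+W(22): 35≡9 → J
Q(16)+V(21): 37≡11 → L
K(10)+X(23): 33≡7 → H
E(4)+P(15): 19 → T
I(8)+M(12): 20 → U
X(23)+W(22): 45≡19 → T
C(2)+V(21): 23 → X
Z(25)+X(23): 48≡22 → W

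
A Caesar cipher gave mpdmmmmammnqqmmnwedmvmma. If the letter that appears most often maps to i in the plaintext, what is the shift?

The most frequent ciphertext letter is m (appears 12 times).
m is position 12; i is position 8.
Shift = 4.

4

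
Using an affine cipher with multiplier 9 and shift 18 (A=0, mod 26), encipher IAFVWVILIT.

I(8): 9·8+18=90≡12 → M
A(0): 9·0+18=18 → S
F(5): 9·5+18=63≡11 → L
V(21): 9·21+18=207≡25 → Z
W(22): 9·22+18=216≡8 → I
V(21): 9·21+18=207≡25 → Z
I(8): 9·8+18=90≡12 → M
L(11): 9·11+18=117≡13 → N
I(8): 9·8+18=90≡12 → M
T(19): 9·19+18=189≡7 → H

MSLZIZMNMH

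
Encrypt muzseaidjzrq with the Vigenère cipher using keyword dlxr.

Repeat the key across the message: dlxrdlxrdlxr
m(12)+d(3): 15 → p
u(20)+l(11): 31≡5 → f
z(25)+x(23): 48≡22 → w
s(18)+r(17): 35≡9 → j
e(4)+d(3): 7 → h
a(0)+l(11): 11 → l
i(8)+x(23): 31≡5 → f
d(3)+r(17): 20 → u
j(9)+d(3): 12 → m
z(25)+l(11): 36≡10 → k
r(17)+x(23): 40≡14 → o
q(16)+r(17): 33≡7 → h

pfwjhlfumkoh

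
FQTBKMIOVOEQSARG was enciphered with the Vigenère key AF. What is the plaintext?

Repeat the key across the ciphertext: AFAFAFAFAFAFAFAF
F(5)−A(0): 5 → F
Q(16)−F(5): 11 → L
T(19)−A(0): 19 → T
B(1)−F(5): -4≡22 → W
K(10)−A(0): 10 → K
M(12)−F(5): 7 → H
I(8)−A(0): 8 → I
O(14)−F(5): 9 → J
V(21)−A(0): 21 → V
O(14)−F(5): 9 → J
E(4)−A(0): 4 → E
Q(16)−F(5): 11 → L
S(18)−A(0): 18 → S
A(0)−F(5): -5≡21 → V
R(17)−A(0): 17 → R
G(6)−F(5): 1 → B

FLTWKHIJVJELSVRB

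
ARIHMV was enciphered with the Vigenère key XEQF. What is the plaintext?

Repeat the key across the ciphertext: XEQFXE
A(0)−X(23): -23≡3 → D
R(17)−E(4): 13 → N
I(8)−Q(16): -8≡18 → S
H(7)−F(5): 2 → C
M(12)−X(23): -11≡15 → P
V(21)−E(4): 17 → R

DNSCPR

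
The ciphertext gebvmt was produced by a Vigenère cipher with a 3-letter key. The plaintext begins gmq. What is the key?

asl

Subtract each crib letter from the matching ciphertext letter (mod 26):
g(6)−g(6)=0 → a
e(4)−m(12)=-8≡18 → s
b(1)−q(16)=-15≡11 → l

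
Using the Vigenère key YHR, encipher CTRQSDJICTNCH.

Repeat the key across the message: YHRYHRYHRYHRY
C(2)+Y(24): 26≡0 → A
T(19)+H(7): 26≡0 → A
R(17)+R(17): 34≡8 → I
Q(16)+Y(24): 40≡14 → O
S(18)+H(7): 25 → Z
D(3)+R(17): 20 → U
J(9)+Y(24): 33≡7 → H
I(8)+H(7): 15 → P
C(2)+R(17): 19 → T
T(19)+Y(24): 43≡17 → R
N(13)+H(7): 20 → U
C(2)+R(17): 19 → T
H(7)+Y(24): 31≡5 → F

AAIOZUHPTRUTF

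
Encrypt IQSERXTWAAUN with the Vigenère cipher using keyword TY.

Repeat the key across the message: TYTYTYTYTYTY
I(8)+T(19): 27≡1 → B
Q(16)+Y(24): 40≡14 → O
S(18)+T(19): 37≡11 → L
E(4)+Y(24): 28≡2 → C
R(17)+T(19): 36≡10 → K
X(23)+Y(24): 47≡21 → V
T(19)+T(19): 38≡12 → M
W(22)+Y(24): 46≡20 → U
A(0)+T(19): 19 → T
A(0)+Y(24): 24 → Y
U(20)+T(19): 39≡13 → N
N(13)+Y(24): 37≡11 → L

BOLCKVMUTYNL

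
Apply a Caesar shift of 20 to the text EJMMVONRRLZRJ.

E(4): 4+20=24 → Y
J(9): 9+20=29≡3 → D
M(12): 12+20=32≡6 → G
M(12): 12+20=32≡6 → G
V(21): 21+20=41≡15 → P
O(14): 14+20=34≡8 → I
N(13): 13+20=33≡7 → H
R(17): 17+20=37≡11 → L
R(17): 17+20=37≡11 → L
L(11): 11+20=31≡5 → F
Z(25): 25+20=45≡19 → T
R(17): 17+20=37≡11 → L
J(9): 9+20=29≡3 → D

YDGGPIHLLFTLD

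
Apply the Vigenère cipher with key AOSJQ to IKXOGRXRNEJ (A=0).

IYPXWRLJWUJ

Repeat the key across the message: AOSJQAOSJQA
I(8)+A(0): 8 → I
K(10)+O(14): 24 → Y
X(23)+S(18): 41≡15 → P
O(14)+J(9): 23 → X
G(6)+Q(16): 22 → W
R(17)+A(0): 17 → R
X(23)+O(14): 37≡11 → L
R(17)+S(18): 35≡9 → J
N(13)+J(9): 22 → W
E(4)+Q(16): 20 → U
J(9)+A(0): 9 → J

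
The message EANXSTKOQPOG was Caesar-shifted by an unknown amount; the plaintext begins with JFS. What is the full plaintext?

From the crib: E(4)−J(9)=-5≡21, so the shift is 21.
Subtract 21 from each ciphertext letter:
E(4): 4−21=-17≡9 → J
A(0): 0−21=-21≡5 → F
N(13): 13−21=-8≡18 → S
X(23): 23−21=2 → C
S(18): 18−21=-3≡23 → X
T(19): 19−21=-2≡24 → Y
K(10): 10−21=-11≡15 → P
O(14): 14−21=-7≡19 → T
Q(16): 16−21=-5≡21 → V
P(15): 15−21=-6≡20 → U
O(14): 14−21=-7≡19 → T
G(6): 6−21=-15≡11 → L

JFSCXYPTVUTL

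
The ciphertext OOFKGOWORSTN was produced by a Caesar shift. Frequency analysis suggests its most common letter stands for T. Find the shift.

21

The most frequent ciphertext letter is O (appears 4 times).
O is position 14; T is position 19.
Shift = -5≡21.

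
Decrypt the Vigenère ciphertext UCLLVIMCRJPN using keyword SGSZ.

CWTMDCUDZDXO

Repeat the key across the ciphertext: SGSZSGSZSGSZ
U(20)−S(18): 2 → C
C(2)−G(6): -4≡22 → W
L(11)−S(18): -7≡19 → T
L(11)−Z(25): -14≡12 → M
V(21)−S(18): 3 → D
I(8)−G(6): 2 → C
M(12)−S(18): -6≡20 → U
C(2)−Z(25): -23≡3 → D
R(17)−S(18): -1≡25 → Z
J(9)−G(6): 3 → D
P(15)−S(18): -3≡23 → X
N(13)−Z(25): -12≡14 → O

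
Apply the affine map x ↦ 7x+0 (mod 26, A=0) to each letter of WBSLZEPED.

W(22): 7·22+0=154≡24 → Y
B(1): 7·1+0=7 → H
S(18): 7·18+0=126≡22 → W
L(11): 7·11+0=77≡25 → Z
Z(25): 7·25+0=175≡19 → T
E(4): 7·4+0=28≡2 → C
P(15): 7·15+0=105≡1 → B
E(4): 7·4+0=28≡2 → C
D(3): 7·3+0=21 → V

YHWZTCBCV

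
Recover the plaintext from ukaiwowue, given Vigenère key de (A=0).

Repeat the key across the ciphertext: dedededed
u(20)−d(3): 17 → r
k(10)−e(4): 6 → g
a(0)−d(3): -3≡23 → x
i(8)−e(4): 4 → e
w(22)−d(3): 19 → t
o(14)−e(4): 10 → k
w(22)−d(3): 19 → t
u(20)−e(4): 16 → q
e(4)−d(3): 1 → b

rgxetktqb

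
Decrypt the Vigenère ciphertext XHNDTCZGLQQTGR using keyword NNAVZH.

KUNIUVMTLVRMTE

Repeat the key across the ciphertext: NNAVZHNNAVZHNN
X(23)−N(13): 10 → K
H(7)−N(13): -6≡20 → U
N(13)−A(0): 13 → N
D(3)−V(21): -18≡8 → I
T(19)−Z(25): -6≡20 → U
C(2)−H(7): -5≡21 → V
Z(25)−N(13): 12 → M
G(6)−N(13): -7≡19 → T
L(11)−A(0): 11 → L
Q(16)−V(21): -5≡21 → V
Q(16)−Z(25): -9≡17 → R
T(19)−H(7): 12 → M
G(6)−N(13): -7≡19 → T
R(17)−N(13): 4 → E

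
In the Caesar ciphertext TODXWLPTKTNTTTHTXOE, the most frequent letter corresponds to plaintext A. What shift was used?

The most frequent ciphertext letter is T (appears 7 times).
T is position 19; A is position 0.
Shift = 19.

19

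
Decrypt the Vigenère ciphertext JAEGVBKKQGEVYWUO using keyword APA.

Repeat the key across the ciphertext: APAAPAAPAAPAAPAA
J(9)−A(0): 9 → J
A(0)−P(15): -15≡11 → L
E(4)−A(0): 4 → E
G(6)−A(0): 6 → G
V(21)−P(15): 6 → G
B(1)−A(0): 1 → B
K(10)−A(0): 10 → K
K(10)−P(15): -5≡21 → V
Q(16)−A(0): 16 → Q
G(6)−A(0): 6 → G
E(4)−P(15): -11≡15 → P
V(21)−A(0): 21 → V
Y(24)−A(0): 24 → Y
W(22)−P(15): 7 → H
U(20)−A(0): 20 → U
O(14)−A(0): 14 → O

JLEGGBKVQGPVYHUO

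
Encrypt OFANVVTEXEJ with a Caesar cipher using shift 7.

O(14): 14+7=21 → V
F(5): 5+7=12 → M
A(0): 0+7=7 → H
N(13): 13+7=20 → U
V(21): 21+7=28≡2 → C
V(21): 21+7=28≡2 → C
T(19): 19+7=26≡0 → A
E(4): 4+7=11 → L
X(23): 23+7=30≡4 → E
E(4): 4+7=11 → L
J(9): 9+7=16 → Q

VMHUCCALELQ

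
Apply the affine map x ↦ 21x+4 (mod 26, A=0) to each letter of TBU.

NZI

T(19): 21·19+4=403≡13 → N
B(1): 21·1+4=25 → Z
U(20): 21·20+4=424≡8 → I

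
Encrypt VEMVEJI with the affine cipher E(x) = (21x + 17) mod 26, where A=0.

QXJQXYD

V(21): 21·21+17=458≡16 → Q
E(4): 21·4+17=101≡23 → X
M(12): 21·12+17=269≡9 → J
V(21): 21·21+17=458≡16 → Q
E(4): 21·4+17=101≡23 → X
J(9): 21·9+17=206≡24 → Y
I(8): 21·8+17=185≡3 → D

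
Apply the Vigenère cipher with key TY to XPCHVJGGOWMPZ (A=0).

Repeat the key across the message: TYTYTYTYTYTYT
X(23)+T(19): 42≡16 → Q
P(15)+Y(24): 39≡13 → N
C(2)+T(19): 21 → V
H(7)+Y(24): 31≡5 → F
V(21)+T(19): 40≡14 → O
J(9)+Y(24): 33≡7 → H
G(6)+T(19): 25 → Z
G(6)+Y(24): 30≡4 → E
O(14)+T(19): 33≡7 → H
W(22)+Y(24): 46≡20 → U
M(12)+T(19): 31≡5 → F
P(15)+Y(24): 39≡13 → N
Z(25)+T(19): 44≡18 → S

QNVFOHZEHUFNS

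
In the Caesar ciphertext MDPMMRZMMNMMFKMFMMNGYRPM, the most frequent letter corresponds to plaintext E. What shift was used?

8

The most frequent ciphertext letter is M (appears 11 times).
M is position 12; E is position 4.
Shift = 8.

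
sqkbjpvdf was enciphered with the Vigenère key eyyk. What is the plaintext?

osmrfrxtb

Repeat the key across the ciphertext: eyykeyyke
s(18)−e(4): 14 → o
q(16)−y(24): -8≡18 → s
k(10)−y(24): -14≡12 → m
b(1)−k(10): -9≡17 → r
j(9)−e(4): 5 → f
p(15)−y(24): -9≡17 → r
v(21)−y(24): -3≡23 → x
d(3)−k(10): -7≡19 → t
f(5)−e(4): 1 → b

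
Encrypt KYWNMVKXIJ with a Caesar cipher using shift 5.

K(10): 10+5=15 → P
Y(24): 24+5=29≡3 → D
W(22): 22+5=27≡1 → B
N(13): 13+5=18 → S
M(12): 12+5=17 → R
V(21): 21+5=26≡0 → A
K(10): 10+5=15 → P
X(23): 23+5=28≡2 → C
I(8): 8+5=13 → N
J(9): 9+5=14 → O

PDBSRAPCNO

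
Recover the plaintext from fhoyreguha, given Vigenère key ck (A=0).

Repeat the key across the ciphertext: ckckckckck
f(5)−c(2): 3 → d
h(7)−k(10): -3≡23 → x
o(14)−c(2): 12 → m
y(24)−k(10): 14 → o
r(17)−c(2): 15 → p
e(4)−k(10): -6≡20 → u
g(6)−c(2): 4 → e
u(20)−k(10): 10 → k
h(7)−c(2): 5 → f
a(0)−k(10): -10≡16 → q

dxmopuekfq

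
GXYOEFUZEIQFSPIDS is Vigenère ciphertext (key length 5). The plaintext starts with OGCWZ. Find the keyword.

SRWSF

Subtract each crib letter from the matching ciphertext letter (mod 26):
G(6)−O(14)=-8≡18 → S
X(23)−G(6)=17 → R
Y(24)−C(2)=22 → W
O(14)−W(22)=-8≡18 → S
E(4)−Z(25)=-21≡5 → F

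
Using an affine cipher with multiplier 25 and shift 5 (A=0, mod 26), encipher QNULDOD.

Q(16): 25·16+5=405≡15 → P
N(13): 25·13+5=330≡18 → S
U(20): 25·20+5=505≡11 → L
L(11): 25·11+5=280≡20 → U
D(3): 25·3+5=80≡2 → C
O(14): 25·14+5=355≡17 → R
D(3): 25·3+5=80≡2 → C

PSLUCRC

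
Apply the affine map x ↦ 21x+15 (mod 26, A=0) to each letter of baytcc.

b(1): 21·1+15=36≡10 → k
a(0): 21·0+15=15 → p
y(24): 21·24+15=519≡25 → z
t(19): 21·19+15=414≡24 → y
c(2): 21·2+15=57≡5 → f
c(2): 21·2+15=57≡5 → f

kpzyff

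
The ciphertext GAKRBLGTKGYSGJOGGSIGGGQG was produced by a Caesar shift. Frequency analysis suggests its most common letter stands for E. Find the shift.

The most frequent ciphertext letter is G (appears 10 times).
G is position 6; E is position 4.
Shift = 2.

2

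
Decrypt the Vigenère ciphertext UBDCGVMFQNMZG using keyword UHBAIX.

AUCCYYSYPNECM

Repeat the key across the ciphertext: UHBAIXUHBAIXU
U(20)−U(20): 0 → A
B(1)−H(7): -6≡20 → U
D(3)−B(1): 2 → C
C(2)−A(0): 2 → C
G(6)−I(8): -2≡24 → Y
V(21)−X(23): -2≡24 → Y
M(12)−U(20): -8≡18 → S
F(5)−H(7): -2≡24 → Y
Q(16)−B(1): 15 → P
N(13)−A(0): 13 → N
M(12)−I(8): 4 → E
Z(25)−X(23): 2 → C
G(6)−U(20): -14≡12 → M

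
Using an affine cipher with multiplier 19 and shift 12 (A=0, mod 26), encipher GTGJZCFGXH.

WJWBTYDWHP

G(6): 19·6+12=126≡22 → W
T(19): 19·19+12=373≡9 → J
G(6): 19·6+12=126≡22 → W
J(9): 19·9+12=183≡1 → B
Z(25): 19·25+12=487≡19 → T
C(2): 19·2+12=50≡24 → Y
F(5): 19·5+12=107≡3 → D
G(6): 19·6+12=126≡22 → W
X(23): 19·23+12=449≡7 → H
H(7): 19·7+12=145≡15 → P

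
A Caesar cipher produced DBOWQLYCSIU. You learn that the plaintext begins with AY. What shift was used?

From the crib: D(3)−A(0)=3, so the shift is 3.

3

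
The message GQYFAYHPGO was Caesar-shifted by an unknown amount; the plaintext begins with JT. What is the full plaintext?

From the crib: G(6)−J(9)=-3≡23, so the shift is 23.
Subtract 23 from each ciphertext letter:
G(6): 6−23=-17≡9 → J
Q(16): 16−23=-7≡19 → T
Y(24): 24−23=1 → B
F(5): 5−23=-18≡8 → I
A(0): 0−23=-23≡3 → D
Y(24): 24−23=1 → B
H(7): 7−23=-16≡10 → K
P(15): 15−23=-8≡18 → S
G(6): 6−23=-17≡9 → J
O(14): 14−23=-9≡17 → R

JTBIDBKSJR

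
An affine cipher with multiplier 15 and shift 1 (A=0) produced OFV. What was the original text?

NCK

The inverse of 15 mod 26 is 7, since 15·7=105≡1. Apply D(y)=7·(y−1) mod 26:
O(14): 7·(14−1)=91≡13 → N
F(5): 7·(5−1)=28≡2 → C
V(21): 7·(21−1)=140≡10 → K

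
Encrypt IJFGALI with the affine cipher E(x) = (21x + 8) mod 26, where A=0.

UPJEIFU

I(8): 21·8+8=176≡20 → U
J(9): 21·9+8=197≡15 → P
F(5): 21·5+8=113≡9 → J
G(6): 21·6+8=134≡4 → E
A(0): 21·0+8=8 → I
L(11): 21·11+8=239≡5 → F
I(8): 21·8+8=176≡20 → U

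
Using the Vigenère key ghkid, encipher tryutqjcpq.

zyicwwqmxt

Repeat the key across the message: ghkidghkid
t(19)+g(6): 25 → z
r(17)+h(7): 24 → y
y(24)+k(10): 34≡8 → i
u(20)+i(8): 28≡2 → c
t(19)+d(3): 22 → w
q(16)+g(6): 22 → w
j(9)+h(7): 16 → q
c(2)+k(10): 12 → m
p(15)+i(8): 23 → x
q(16)+d(3): 19 → t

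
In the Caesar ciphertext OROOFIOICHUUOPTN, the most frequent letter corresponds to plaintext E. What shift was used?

10

The most frequent ciphertext letter is O (appears 5 times).
O is position 14; E is position 4.
Shift = 10.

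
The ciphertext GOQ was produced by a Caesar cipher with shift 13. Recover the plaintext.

TBD

G(6): 6−13=-7≡19 → T
O(14): 14−13=1 → B
Q(16): 16−13=3 → D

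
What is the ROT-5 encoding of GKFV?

LPKA

G(6): 6+5=11 → L
K(10): 10+5=15 → P
F(5): 5+5=10 → K
V(21): 21+5=26≡0 → A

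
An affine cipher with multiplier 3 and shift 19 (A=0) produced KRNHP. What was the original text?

The inverse of 3 mod 26 is 9, since 3·9=27≡1. Apply D(y)=9·(y−19) mod 26:
K(10): 9·(10−19)=-81≡23 → X
R(17): 9·(17−19)=-18≡8 → I
N(13): 9·(13−19)=-54≡24 → Y
H(7): 9·(7−19)=-108≡22 → W
P(15): 9·(15−19)=-36≡16 → Q

XIYWQ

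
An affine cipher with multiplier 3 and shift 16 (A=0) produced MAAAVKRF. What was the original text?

The inverse of 3 mod 26 is 9, since 3·9=27≡1. Apply D(y)=9·(y−16) mod 26:
M(12): 9·(12−16)=-36≡16 → Q
A(0): 9·(0−16)=-144≡12 → M
A(0): 9·(0−16)=-144≡12 → M
A(0): 9·(0−16)=-144≡12 → M
V(21): 9·(21−16)=45≡19 → T
K(10): 9·(10−16)=-54≡24 → Y
R(17): 9·(17−16)=9 → J
F(5): 9·(5−16)=-99≡5 → F

QMMMTYJF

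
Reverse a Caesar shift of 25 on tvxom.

uwypn

t(19): 19−25=-6≡20 → u
v(21): 21−25=-4≡22 → w
x(23): 23−25=-2≡24 → y
o(14): 14−25=-11≡15 → p
m(12): 12−25=-13≡13 → n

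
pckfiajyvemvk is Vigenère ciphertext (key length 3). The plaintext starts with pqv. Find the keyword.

amp

Subtract each crib letter from the matching ciphertext letter (mod 26):
p(15)−p(15)=0 → a
c(2)−q(16)=-14≡12 → m
k(10)−v(21)=-11≡15 → p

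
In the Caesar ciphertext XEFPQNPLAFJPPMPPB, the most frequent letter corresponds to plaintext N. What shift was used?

2

The most frequent ciphertext letter is P (appears 6 times).
P is position 15; N is position 13.
Shift = 2.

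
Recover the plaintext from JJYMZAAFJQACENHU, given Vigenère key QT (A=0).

Repeat the key across the ciphertext: QTQTQTQTQTQTQTQT
J(9)−Q(16): -7≡19 → T
J(9)−T(19): -10≡16 → Q
Y(24)−Q(16): 8 → I
M(12)−T(19): -7≡19 → T
Z(25)−Q(16): 9 → J
A(0)−T(19): -19≡7 → H
A(0)−Q(16): -16≡10 → K
F(5)−T(19): -14≡12 → M
J(9)−Q(16): -7≡19 → T
Q(16)−T(19): -3≡23 → X
A(0)−Q(16): -16≡10 → K
C(2)−T(19): -17≡9 → J
E(4)−Q(16): -12≡14 → O
N(13)−T(19): -6≡20 → U
H(7)−Q(16): -9≡17 → R
U(20)−T(19): 1 → B

TQITJHKMTXKJOURB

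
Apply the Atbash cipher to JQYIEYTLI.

QJBRVBGOR

J(9) → Q(16)
Q(16) → J(9)
Y(24) → B(1)
I(8) → R(17)
E(4) → V(21)
Y(24) → B(1)
T(19) → G(6)
L(11) → O(14)
I(8) → R(17)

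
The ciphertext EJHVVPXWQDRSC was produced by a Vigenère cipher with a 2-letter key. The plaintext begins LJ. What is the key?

Subtract each crib letter from the matching ciphertext letter (mod 26):
E(4)−L(11)=-7≡19 → T
J(9)−J(9)=0 → A

TA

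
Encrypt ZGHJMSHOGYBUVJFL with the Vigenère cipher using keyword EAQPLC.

Repeat the key across the message: EAQPLCEAQPLCEAQP
Z(25)+E(4): 29≡3 → D
G(6)+A(0): 6 → G
H(7)+Q(16): 23 → X
J(9)+P(15): 24 → Y
M(12)+L(11): 23 → X
S(18)+C(2): 20 → U
H(7)+E(4): 11 → L
O(14)+A(0): 14 → O
G(6)+Q(16): 22 → W
Y(24)+P(15): 39≡13 → N
B(1)+L(11): 12 → M
U(20)+C(2): 22 → W
V(21)+E(4): 25 → Z
J(9)+A(0): 9 → J
F(5)+Q(16): 21 → V
L(11)+P(15): 26≡0 → A

DGXYXULOWNMWZJVA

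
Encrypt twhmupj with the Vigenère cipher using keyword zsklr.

sorxlob

Repeat the key across the message: zsklrzs
t(19)+z(25): 44≡18 → s
w(22)+s(18): 40≡14 → o
h(7)+k(10): 17 → r
m(12)+l(11): 23 → x
u(20)+r(17): 37≡11 → l
p(15)+z(25): 40≡14 → o
j(9)+s(18): 27≡1 → b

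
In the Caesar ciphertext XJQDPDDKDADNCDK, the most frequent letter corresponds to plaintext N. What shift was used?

The most frequent ciphertext letter is D (appears 6 times).
D is position 3; N is position 13.
Shift = -10≡16.

16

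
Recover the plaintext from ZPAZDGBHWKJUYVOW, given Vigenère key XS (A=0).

CXDHGOEPZSMCBDRE

Repeat the key across the ciphertext: XSXSXSXSXSXSXSXS
Z(25)−X(23): 2 → C
P(15)−S(18): -3≡23 → X
A(0)−X(23): -23≡3 → D
Z(25)−S(18): 7 → H
D(3)−X(23): -20≡6 → G
G(6)−S(18): -12≡14 → O
B(1)−X(23): -22≡4 → E
H(7)−S(18): -11≡15 → P
W(22)−X(23): -1≡25 → Z
K(10)−S(18): -8≡18 → S
J(9)−X(23): -14≡12 → M
U(20)−S(18): 2 → C
Y(24)−X(23): 1 → B
V(21)−S(18): 3 → D
O(14)−X(23): -9≡17 → R
W(22)−S(18): 4 → E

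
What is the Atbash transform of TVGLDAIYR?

T(19) → G(6)
V(21) → E(4)
G(6) → T(19)
L(11) → O(14)
D(3) → W(22)
A(0) → Z(25)
I(8) → R(17)
Y(24) → B(1)
R(17) → I(8)

GETOWZRBI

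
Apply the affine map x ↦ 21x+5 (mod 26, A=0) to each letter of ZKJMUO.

Z(25): 21·25+5=530≡10 → K
K(10): 21·10+5=215≡7 → H
J(9): 21·9+5=194≡12 → M
M(12): 21·12+5=257≡23 → X
U(20): 21·20+5=425≡9 → J
O(14): 21·14+5=299≡13 → N

KHMXJN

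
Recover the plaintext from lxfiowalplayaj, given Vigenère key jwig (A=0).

Repeat the key across the ciphertext: jwigjwigjwigjw
l(11)−j(9): 2 → c
x(23)−w(22): 1 → b
f(5)−i(8): -3≡23 → x
i(8)−g(6): 2 → c
o(14)−j(9): 5 → f
w(22)−w(22): 0 → a
a(0)−i(8): -8≡18 → s
l(11)−g(6): 5 → f
p(15)−j(9): 6 → g
l(11)−w(22): -11≡15 → p
a(0)−i(8): -8≡18 → s
y(24)−g(6): 18 → s
a(0)−j(9): -9≡17 → r
j(9)−w(22): -13≡13 → n

cbxcfasfgpssrn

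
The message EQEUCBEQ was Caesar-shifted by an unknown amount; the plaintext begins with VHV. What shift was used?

From the crib: E(4)−V(21)=-17≡9, so the shift is 9.

9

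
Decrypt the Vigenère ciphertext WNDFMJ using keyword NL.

JCQUZY

Repeat the key across the ciphertext: NLNLNL
W(22)−N(13): 9 → J
N(13)−L(11): 2 → C
D(3)−N(13): -10≡16 → Q
F(5)−L(11): -6≡20 → U
M(12)−N(13): -1≡25 → Z
J(9)−L(11): -2≡24 → Y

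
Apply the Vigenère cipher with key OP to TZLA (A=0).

HOZP

Repeat the key across the message: OPOP
T(19)+O(14): 33≡7 → H
Z(25)+P(15): 40≡14 → O
L(11)+O(14): 25 → Z
A(0)+P(15): 15 → P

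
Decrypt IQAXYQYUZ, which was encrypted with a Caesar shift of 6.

CKURSKSOT

I(8): 8−6=2 → C
Q(16): 16−6=10 → K
A(0): 0−6=-6≡20 → U
X(23): 23−6=17 → R
Y(24): 24−6=18 → S
Q(16): 16−6=10 → K
Y(24): 24−6=18 → S
U(20): 20−6=14 → O
Z(25): 25−6=19 → T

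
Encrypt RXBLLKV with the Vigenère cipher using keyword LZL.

Repeat the key across the message: LZLLZLL
R(17)+L(11): 28≡2 → C
X(23)+Z(25): 48≡22 → W
B(1)+L(11): 12 → M
L(11)+L(11): 22 → W
L(11)+Z(25): 36≡10 → K
K(10)+L(11): 21 → V
V(21)+L(11): 32≡6 → G

CWMWKVG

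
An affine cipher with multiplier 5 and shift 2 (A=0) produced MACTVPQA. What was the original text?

CKATJNIK

The inverse of 5 mod 26 is 21, since 5·21=105≡1. Apply D(y)=21·(y−2) mod 26:
M(12): 21·(12−2)=210≡2 → C
A(0): 21·(0−2)=-42≡10 → K
C(2): 21·(2−2)=0 → A
T(19): 21·(19−2)=357≡19 → T
V(21): 21·(21−2)=399≡9 → J
P(15): 21·(15−2)=273≡13 → N
Q(16): 21·(16−2)=294≡8 → I
A(0): 21·(0−2)=-42≡10 → K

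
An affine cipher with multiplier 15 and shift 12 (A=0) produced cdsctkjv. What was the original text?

The inverse of 15 mod 26 is 7, since 15·7=105≡1. Apply D(y)=7·(y−12) mod 26:
c(2): 7·(2−12)=-70≡8 → i
d(3): 7·(3−12)=-63≡15 → p
s(18): 7·(18−12)=42≡16 → q
c(2): 7·(2−12)=-70≡8 → i
t(19): 7·(19−12)=49≡23 → x
k(10): 7·(10−12)=-14≡12 → m
j(9): 7·(9−12)=-21≡5 → f
v(21): 7·(21−12)=63≡11 → l

ipqixmfl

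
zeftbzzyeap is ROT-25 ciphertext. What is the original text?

z(25): 25−25=0 → a
e(4): 4−25=-21≡5 → f
f(5): 5−25=-20≡6 → g
t(19): 19−25=-6≡20 → u
b(1): 1−25=-24≡2 → c
z(25): 25−25=0 → a
z(25): 25−25=0 → a
y(24): 24−25=-1≡25 → z
e(4): 4−25=-21≡5 → f
a(0): 0−25=-25≡1 → b
p(15): 15−25=-10≡16 → q

afgucaazfbq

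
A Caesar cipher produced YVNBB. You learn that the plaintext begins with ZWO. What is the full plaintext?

From the crib: Y(24)−Z(25)=-1≡25, so the shift is 25.
Subtract 25 from each ciphertext letter:
Y(24): 24−25=-1≡25 → Z
V(21): 21−25=-4≡22 → W
N(13): 13−25=-12≡14 → O
B(1): 1−25=-24≡2 → C
B(1): 1−25=-24≡2 → C

ZWOCC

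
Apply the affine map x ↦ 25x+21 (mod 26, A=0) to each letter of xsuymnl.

ydbxjik

x(23): 25·23+21=596≡24 → y
s(18): 25·18+21=471≡3 → d
u(20): 25·20+21=521≡1 → b
y(24): 25·24+21=621≡23 → x
m(12): 25·12+21=321≡9 → j
n(13): 25·13+21=346≡8 → i
l(11): 25·11+21=296≡10 → k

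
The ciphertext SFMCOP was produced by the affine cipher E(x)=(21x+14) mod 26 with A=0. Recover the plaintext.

The inverse of 21 mod 26 is 5, since 21·5=105≡1. Apply D(y)=5·(y−14) mod 26:
S(18): 5·(18−14)=20 → U
F(5): 5·(5−14)=-45≡7 → H
M(12): 5·(12−14)=-10≡16 → Q
C(2): 5·(2−14)=-60≡18 → S
O(14): 5·(14−14)=0 → A
P(15): 5·(15−14)=5 → F

UHQSAF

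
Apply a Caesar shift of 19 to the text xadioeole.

x(23): 23+19=42≡16 → q
a(0): 0+19=19 → t
d(3): 3+19=22 → w
i(8): 8+19=27≡1 → b
o(14): 14+19=33≡7 → h
e(4): 4+19=23 → x
o(14): 14+19=33≡7 → h
l(11): 11+19=30≡4 → e
e(4): 4+19=23 → x

qtwbhxhex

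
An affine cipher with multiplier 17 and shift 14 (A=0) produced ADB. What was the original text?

The inverse of 17 mod 26 is 23, since 17·23=391≡1. Apply D(y)=23·(y−14) mod 26:
A(0): 23·(0−14)=-322≡16 → Q
D(3): 23·(3−14)=-253≡7 → H
B(1): 23·(1−14)=-299≡13 → N

QHN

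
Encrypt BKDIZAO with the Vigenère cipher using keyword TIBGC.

USEOBTW

Repeat the key across the message: TIBGCTI
B(1)+T(19): 20 → U
K(10)+I(8): 18 → S
D(3)+B(1): 4 → E
I(8)+G(6): 14 → O
Z(25)+C(2): 27≡1 → B
A(0)+T(19): 19 → T
O(14)+I(8): 22 → W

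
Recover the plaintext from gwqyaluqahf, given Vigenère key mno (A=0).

ujcmnxidmvs

Repeat the key across the ciphertext: mnomnomnomn
g(6)−m(12): -6≡20 → u
w(22)−n(13): 9 → j
q(16)−o(14): 2 → c
y(24)−m(12): 12 → m
a(0)−n(13): -13≡13 → n
l(11)−o(14): -3≡23 → x
u(20)−m(12): 8 → i
q(16)−n(13): 3 → d
a(0)−o(14): -14≡12 → m
h(7)−m(12): -5≡21 → v
f(5)−n(13): -8≡18 → s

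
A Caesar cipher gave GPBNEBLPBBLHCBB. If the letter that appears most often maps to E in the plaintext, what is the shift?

The most frequent ciphertext letter is B (appears 6 times).
B is position 1; E is position 4.
Shift = -3≡23.

23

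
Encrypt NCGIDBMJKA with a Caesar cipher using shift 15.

N(13): 13+15=28≡2 → C
C(2): 2+15=17 → R
G(6): 6+15=21 → V
I(8): 8+15=23 → X
D(3): 3+15=18 → S
B(1): 1+15=16 → Q
M(12): 12+15=27≡1 → B
J(9): 9+15=24 → Y
K(10): 10+15=25 → Z
A(0): 0+15=15 → P

CRVXSQBYZP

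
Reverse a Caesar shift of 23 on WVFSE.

W(22): 22−23=-1≡25 → Z
V(21): 21−23=-2≡24 → Y
F(5): 5−23=-18≡8 → I
S(18): 18−23=-5≡21 → V
E(4): 4−23=-19≡7 → H

ZYIVH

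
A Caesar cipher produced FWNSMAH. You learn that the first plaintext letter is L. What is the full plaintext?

LCTYSGN

From the crib: F(5)−L(11)=-6≡20, so the shift is 20.
Subtract 20 from each ciphertext letter:
F(5): 5−20=-15≡11 → L
W(22): 22−20=2 → C
N(13): 13−20=-7≡19 → T
S(18): 18−20=-2≡24 → Y
M(12): 12−20=-8≡18 → S
A(0): 0−20=-20≡6 → G
H(7): 7−20=-13≡13 → N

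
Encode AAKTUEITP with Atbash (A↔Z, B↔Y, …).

ZZPGFVRGK

A(0) → Z(25)
A(0) → Z(25)
K(10) → P(15)
T(19) → G(6)
U(20) → F(5)
E(4) → V(21)
I(8) → R(17)
T(19) → G(6)
P(15) → K(10)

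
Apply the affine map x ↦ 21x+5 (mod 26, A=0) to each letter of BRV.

AYE

B(1): 21·1+5=26≡0 → A
R(17): 21·17+5=362≡24 → Y
V(21): 21·21+5=446≡4 → E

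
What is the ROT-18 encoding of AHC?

A(0): 0+18=18 → S
H(7): 7+18=25 → Z
C(2): 2+18=20 → U

SZU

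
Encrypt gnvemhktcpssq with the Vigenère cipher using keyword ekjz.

Repeat the key across the message: ekjzekjzekjze
g(6)+e(4): 10 → k
n(13)+k(10): 23 → x
v(21)+j(9): 30≡4 → e
e(4)+z(25): 29≡3 → d
m(12)+e(4): 16 → q
h(7)+k(10): 17 → r
k(10)+j(9): 19 → t
t(19)+z(25): 44≡18 → s
c(2)+e(4): 6 → g
p(15)+k(10): 25 → z
s(18)+j(9): 27≡1 → b
s(18)+z(25): 43≡17 → r
q(16)+e(4): 20 → u

kxedqrtsgzbru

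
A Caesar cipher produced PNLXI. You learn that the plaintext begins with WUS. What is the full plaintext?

From the crib: P(15)−W(22)=-7≡19, so the shift is 19.
Subtract 19 from each ciphertext letter:
P(15): 15−19=-4≡22 → W
N(13): 13−19=-6≡20 → U
L(11): 11−19=-8≡18 → S
X(23): 23−19=4 → E
I(8): 8−19=-11≡15 → P

WUSEP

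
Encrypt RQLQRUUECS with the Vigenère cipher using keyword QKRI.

Repeat the key across the message: QKRIQKRIQK
R(17)+Q(16): 33≡7 → H
Q(16)+K(10): 26≡0 → A
L(11)+R(17): 28≡2 → C
Q(16)+I(8): 24 → Y
R(17)+Q(16): 33≡7 → H
U(20)+K(10): 30≡4 → E
U(20)+R(17): 37≡11 → L
E(4)+I(8): 12 → M
C(2)+Q(16): 18 → S
S(18)+K(10): 28≡2 → C

HACYHELMSC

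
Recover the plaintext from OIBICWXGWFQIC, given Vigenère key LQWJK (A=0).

Repeat the key across the ciphertext: LQWJKLQWJKLQW
O(14)−L(11): 3 → D
I(8)−Q(16): -8≡18 → S
B(1)−W(22): -21≡5 → F
I(8)−J(9): -1≡25 → Z
C(2)−K(10): -8≡18 → S
W(22)−L(11): 11 → L
X(23)−Q(16): 7 → H
G(6)−W(22): -16≡10 → K
W(22)−J(9): 13 → N
F(5)−K(10): -5≡21 → V
Q(16)−L(11): 5 → F
I(8)−Q(16): -8≡18 → S
C(2)−W(22): -20≡6 → G

DSFZSLHKNVFSG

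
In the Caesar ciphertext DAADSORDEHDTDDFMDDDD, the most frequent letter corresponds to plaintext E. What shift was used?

25

The most frequent ciphertext letter is D (appears 10 times).
D is position 3; E is position 4.
Shift = -1≡25.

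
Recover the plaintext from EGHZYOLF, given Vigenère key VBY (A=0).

JFJEXQQE

Repeat the key across the ciphertext: VBYVBYVB
E(4)−V(21): -17≡9 → J
G(6)−B(1): 5 → F
H(7)−Y(24): -17≡9 → J
Z(25)−V(21): 4 → E
Y(24)−B(1): 23 → X
O(14)−Y(24): -10≡16 → Q
L(11)−V(21): -10≡16 → Q
F(5)−B(1): 4 → E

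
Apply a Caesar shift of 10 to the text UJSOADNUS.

U(20): 20+10=30≡4 → E
J(9): 9+10=19 → T
S(18): 18+10=28≡2 → C
O(14): 14+10=24 → Y
A(0): 0+10=10 → K
D(3): 3+10=13 → N
N(13): 13+10=23 → X
U(20): 20+10=30≡4 → E
S(18): 18+10=28≡2 → C

ETCYKNXEC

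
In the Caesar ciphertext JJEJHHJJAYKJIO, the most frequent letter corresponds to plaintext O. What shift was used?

21

The most frequent ciphertext letter is J (appears 6 times).
J is position 9; O is position 14.
Shift = -5≡21.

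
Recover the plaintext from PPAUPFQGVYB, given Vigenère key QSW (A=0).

Repeat the key across the ciphertext: QSWQSWQSWQS
P(15)−Q(16): -1≡25 → Z
P(15)−S(18): -3≡23 → X
A(0)−W(22): -22≡4 → E
U(20)−Q(16): 4 → E
P(15)−S(18): -3≡23 → X
F(5)−W(22): -17≡9 → J
Q(16)−Q(16): 0 → A
G(6)−S(18): -12≡14 → O
V(21)−W(22): -1≡25 → Z
Y(24)−Q(16): 8 → I
B(1)−S(18): -17≡9 → J

ZXEEXJAOZIJ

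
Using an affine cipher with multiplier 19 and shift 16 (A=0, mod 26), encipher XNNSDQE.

X(23): 19·23+16=453≡11 → L
N(13): 19·13+16=263≡3 → D
N(13): 19·13+16=263≡3 → D
S(18): 19·18+16=358≡20 → U
D(3): 19·3+16=73≡21 → V
Q(16): 19·16+16=320≡8 → I
E(4): 19·4+16=92≡14 → O

LDDUVIO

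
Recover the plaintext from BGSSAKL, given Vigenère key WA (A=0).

FGWSEKP

Repeat the key across the ciphertext: WAWAWAW
B(1)−W(22): -21≡5 → F
G(6)−A(0): 6 → G
S(18)−W(22): -4≡22 → W
S(18)−A(0): 18 → S
A(0)−W(22): -22≡4 → E
K(10)−A(0): 10 → K
L(11)−W(22): -11≡15 → P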